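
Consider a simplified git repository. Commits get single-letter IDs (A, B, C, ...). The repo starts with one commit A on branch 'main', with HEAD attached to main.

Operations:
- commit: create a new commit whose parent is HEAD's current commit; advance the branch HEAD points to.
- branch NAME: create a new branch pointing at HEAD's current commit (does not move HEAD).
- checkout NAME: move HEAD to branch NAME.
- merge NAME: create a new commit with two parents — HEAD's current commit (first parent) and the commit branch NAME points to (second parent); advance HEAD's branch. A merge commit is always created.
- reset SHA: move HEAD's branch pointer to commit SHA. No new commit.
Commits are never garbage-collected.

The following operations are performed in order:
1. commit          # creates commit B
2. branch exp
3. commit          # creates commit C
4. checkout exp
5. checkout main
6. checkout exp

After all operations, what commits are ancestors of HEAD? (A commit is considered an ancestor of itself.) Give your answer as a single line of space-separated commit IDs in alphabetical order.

Answer: A B

Derivation:
After op 1 (commit): HEAD=main@B [main=B]
After op 2 (branch): HEAD=main@B [exp=B main=B]
After op 3 (commit): HEAD=main@C [exp=B main=C]
After op 4 (checkout): HEAD=exp@B [exp=B main=C]
After op 5 (checkout): HEAD=main@C [exp=B main=C]
After op 6 (checkout): HEAD=exp@B [exp=B main=C]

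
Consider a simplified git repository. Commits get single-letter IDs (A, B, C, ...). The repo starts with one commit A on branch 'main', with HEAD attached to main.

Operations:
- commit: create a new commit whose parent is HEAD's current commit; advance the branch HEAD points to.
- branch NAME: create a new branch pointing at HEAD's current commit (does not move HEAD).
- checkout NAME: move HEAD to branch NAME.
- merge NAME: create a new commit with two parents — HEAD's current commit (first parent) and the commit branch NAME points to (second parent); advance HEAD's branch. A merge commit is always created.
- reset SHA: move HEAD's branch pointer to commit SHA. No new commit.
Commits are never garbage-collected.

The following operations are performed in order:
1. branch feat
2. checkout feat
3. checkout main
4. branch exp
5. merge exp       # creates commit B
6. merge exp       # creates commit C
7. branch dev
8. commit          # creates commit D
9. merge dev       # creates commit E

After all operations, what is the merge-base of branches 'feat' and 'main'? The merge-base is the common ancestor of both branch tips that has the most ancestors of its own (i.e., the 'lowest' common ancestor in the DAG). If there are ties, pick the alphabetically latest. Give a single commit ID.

Answer: A

Derivation:
After op 1 (branch): HEAD=main@A [feat=A main=A]
After op 2 (checkout): HEAD=feat@A [feat=A main=A]
After op 3 (checkout): HEAD=main@A [feat=A main=A]
After op 4 (branch): HEAD=main@A [exp=A feat=A main=A]
After op 5 (merge): HEAD=main@B [exp=A feat=A main=B]
After op 6 (merge): HEAD=main@C [exp=A feat=A main=C]
After op 7 (branch): HEAD=main@C [dev=C exp=A feat=A main=C]
After op 8 (commit): HEAD=main@D [dev=C exp=A feat=A main=D]
After op 9 (merge): HEAD=main@E [dev=C exp=A feat=A main=E]
ancestors(feat=A): ['A']
ancestors(main=E): ['A', 'B', 'C', 'D', 'E']
common: ['A']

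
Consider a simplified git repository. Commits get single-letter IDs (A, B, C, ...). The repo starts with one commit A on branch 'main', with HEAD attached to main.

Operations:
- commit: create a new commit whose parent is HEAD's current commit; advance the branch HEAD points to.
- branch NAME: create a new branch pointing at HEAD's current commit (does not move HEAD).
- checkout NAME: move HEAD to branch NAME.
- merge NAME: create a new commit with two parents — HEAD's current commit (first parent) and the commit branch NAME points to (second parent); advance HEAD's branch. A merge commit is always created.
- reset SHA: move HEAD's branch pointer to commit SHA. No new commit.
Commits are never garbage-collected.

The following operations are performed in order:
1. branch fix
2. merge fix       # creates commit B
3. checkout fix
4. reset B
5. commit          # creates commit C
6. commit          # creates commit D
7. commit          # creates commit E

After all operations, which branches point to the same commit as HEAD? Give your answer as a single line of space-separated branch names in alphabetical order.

After op 1 (branch): HEAD=main@A [fix=A main=A]
After op 2 (merge): HEAD=main@B [fix=A main=B]
After op 3 (checkout): HEAD=fix@A [fix=A main=B]
After op 4 (reset): HEAD=fix@B [fix=B main=B]
After op 5 (commit): HEAD=fix@C [fix=C main=B]
After op 6 (commit): HEAD=fix@D [fix=D main=B]
After op 7 (commit): HEAD=fix@E [fix=E main=B]

Answer: fix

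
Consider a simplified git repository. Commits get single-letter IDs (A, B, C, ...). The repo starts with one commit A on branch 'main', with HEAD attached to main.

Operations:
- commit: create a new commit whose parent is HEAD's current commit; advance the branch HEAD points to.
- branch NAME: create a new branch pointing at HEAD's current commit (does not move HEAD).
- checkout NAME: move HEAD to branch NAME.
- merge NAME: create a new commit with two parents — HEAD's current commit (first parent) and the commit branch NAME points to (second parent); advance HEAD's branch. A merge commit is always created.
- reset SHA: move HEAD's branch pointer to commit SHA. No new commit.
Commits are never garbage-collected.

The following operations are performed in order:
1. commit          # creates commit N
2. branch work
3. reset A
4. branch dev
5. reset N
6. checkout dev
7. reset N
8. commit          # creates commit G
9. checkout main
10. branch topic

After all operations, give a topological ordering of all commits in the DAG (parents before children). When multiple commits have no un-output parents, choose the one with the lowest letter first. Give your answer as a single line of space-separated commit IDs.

Answer: A N G

Derivation:
After op 1 (commit): HEAD=main@N [main=N]
After op 2 (branch): HEAD=main@N [main=N work=N]
After op 3 (reset): HEAD=main@A [main=A work=N]
After op 4 (branch): HEAD=main@A [dev=A main=A work=N]
After op 5 (reset): HEAD=main@N [dev=A main=N work=N]
After op 6 (checkout): HEAD=dev@A [dev=A main=N work=N]
After op 7 (reset): HEAD=dev@N [dev=N main=N work=N]
After op 8 (commit): HEAD=dev@G [dev=G main=N work=N]
After op 9 (checkout): HEAD=main@N [dev=G main=N work=N]
After op 10 (branch): HEAD=main@N [dev=G main=N topic=N work=N]
commit A: parents=[]
commit G: parents=['N']
commit N: parents=['A']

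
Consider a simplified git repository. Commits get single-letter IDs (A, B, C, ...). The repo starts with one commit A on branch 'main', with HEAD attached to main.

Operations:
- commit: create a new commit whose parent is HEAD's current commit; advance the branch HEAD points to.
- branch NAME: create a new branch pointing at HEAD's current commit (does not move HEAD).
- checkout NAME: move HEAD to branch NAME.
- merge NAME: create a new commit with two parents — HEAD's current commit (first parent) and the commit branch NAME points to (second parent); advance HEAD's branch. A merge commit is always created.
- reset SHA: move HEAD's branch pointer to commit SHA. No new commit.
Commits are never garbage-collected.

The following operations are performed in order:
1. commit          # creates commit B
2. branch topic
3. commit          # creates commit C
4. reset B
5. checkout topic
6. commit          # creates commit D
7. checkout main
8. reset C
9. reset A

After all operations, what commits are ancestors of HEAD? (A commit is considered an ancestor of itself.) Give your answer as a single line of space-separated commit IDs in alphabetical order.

Answer: A

Derivation:
After op 1 (commit): HEAD=main@B [main=B]
After op 2 (branch): HEAD=main@B [main=B topic=B]
After op 3 (commit): HEAD=main@C [main=C topic=B]
After op 4 (reset): HEAD=main@B [main=B topic=B]
After op 5 (checkout): HEAD=topic@B [main=B topic=B]
After op 6 (commit): HEAD=topic@D [main=B topic=D]
After op 7 (checkout): HEAD=main@B [main=B topic=D]
After op 8 (reset): HEAD=main@C [main=C topic=D]
After op 9 (reset): HEAD=main@A [main=A topic=D]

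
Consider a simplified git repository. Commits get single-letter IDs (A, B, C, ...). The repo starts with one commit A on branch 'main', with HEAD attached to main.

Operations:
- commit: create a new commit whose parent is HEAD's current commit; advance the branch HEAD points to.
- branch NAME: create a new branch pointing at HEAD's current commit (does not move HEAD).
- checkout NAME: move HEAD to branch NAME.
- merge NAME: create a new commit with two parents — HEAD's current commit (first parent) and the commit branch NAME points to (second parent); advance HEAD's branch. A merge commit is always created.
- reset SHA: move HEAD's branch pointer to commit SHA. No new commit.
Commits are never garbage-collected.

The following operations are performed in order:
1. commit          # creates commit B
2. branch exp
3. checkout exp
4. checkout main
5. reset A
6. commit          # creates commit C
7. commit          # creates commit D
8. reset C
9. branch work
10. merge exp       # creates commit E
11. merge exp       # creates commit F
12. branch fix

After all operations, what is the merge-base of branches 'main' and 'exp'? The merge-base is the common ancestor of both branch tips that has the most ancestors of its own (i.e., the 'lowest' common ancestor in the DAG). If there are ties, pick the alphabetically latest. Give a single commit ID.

Answer: B

Derivation:
After op 1 (commit): HEAD=main@B [main=B]
After op 2 (branch): HEAD=main@B [exp=B main=B]
After op 3 (checkout): HEAD=exp@B [exp=B main=B]
After op 4 (checkout): HEAD=main@B [exp=B main=B]
After op 5 (reset): HEAD=main@A [exp=B main=A]
After op 6 (commit): HEAD=main@C [exp=B main=C]
After op 7 (commit): HEAD=main@D [exp=B main=D]
After op 8 (reset): HEAD=main@C [exp=B main=C]
After op 9 (branch): HEAD=main@C [exp=B main=C work=C]
After op 10 (merge): HEAD=main@E [exp=B main=E work=C]
After op 11 (merge): HEAD=main@F [exp=B main=F work=C]
After op 12 (branch): HEAD=main@F [exp=B fix=F main=F work=C]
ancestors(main=F): ['A', 'B', 'C', 'E', 'F']
ancestors(exp=B): ['A', 'B']
common: ['A', 'B']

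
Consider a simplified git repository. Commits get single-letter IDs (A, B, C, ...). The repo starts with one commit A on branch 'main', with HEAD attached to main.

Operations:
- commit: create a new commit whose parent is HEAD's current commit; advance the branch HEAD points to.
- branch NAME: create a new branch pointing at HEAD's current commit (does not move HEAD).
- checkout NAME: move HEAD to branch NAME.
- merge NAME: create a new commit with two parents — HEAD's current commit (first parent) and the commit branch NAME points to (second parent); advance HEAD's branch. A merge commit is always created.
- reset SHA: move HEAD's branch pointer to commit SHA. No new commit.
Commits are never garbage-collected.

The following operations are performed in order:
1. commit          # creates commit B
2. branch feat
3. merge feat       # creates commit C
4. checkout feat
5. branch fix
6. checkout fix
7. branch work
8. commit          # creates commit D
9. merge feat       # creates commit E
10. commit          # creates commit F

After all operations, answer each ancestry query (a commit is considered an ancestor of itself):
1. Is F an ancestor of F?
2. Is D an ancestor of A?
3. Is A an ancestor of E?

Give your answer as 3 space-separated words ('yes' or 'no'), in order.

Answer: yes no yes

Derivation:
After op 1 (commit): HEAD=main@B [main=B]
After op 2 (branch): HEAD=main@B [feat=B main=B]
After op 3 (merge): HEAD=main@C [feat=B main=C]
After op 4 (checkout): HEAD=feat@B [feat=B main=C]
After op 5 (branch): HEAD=feat@B [feat=B fix=B main=C]
After op 6 (checkout): HEAD=fix@B [feat=B fix=B main=C]
After op 7 (branch): HEAD=fix@B [feat=B fix=B main=C work=B]
After op 8 (commit): HEAD=fix@D [feat=B fix=D main=C work=B]
After op 9 (merge): HEAD=fix@E [feat=B fix=E main=C work=B]
After op 10 (commit): HEAD=fix@F [feat=B fix=F main=C work=B]
ancestors(F) = {A,B,D,E,F}; F in? yes
ancestors(A) = {A}; D in? no
ancestors(E) = {A,B,D,E}; A in? yes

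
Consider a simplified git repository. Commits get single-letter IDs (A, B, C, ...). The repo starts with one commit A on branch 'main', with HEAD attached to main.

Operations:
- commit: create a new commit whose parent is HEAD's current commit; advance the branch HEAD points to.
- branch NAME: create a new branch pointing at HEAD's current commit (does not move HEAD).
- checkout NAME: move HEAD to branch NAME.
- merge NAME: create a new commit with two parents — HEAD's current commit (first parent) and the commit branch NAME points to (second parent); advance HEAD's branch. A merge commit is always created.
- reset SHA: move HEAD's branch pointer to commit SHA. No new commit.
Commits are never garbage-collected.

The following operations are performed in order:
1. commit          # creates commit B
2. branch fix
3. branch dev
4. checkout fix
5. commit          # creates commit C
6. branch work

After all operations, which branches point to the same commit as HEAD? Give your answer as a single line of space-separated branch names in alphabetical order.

After op 1 (commit): HEAD=main@B [main=B]
After op 2 (branch): HEAD=main@B [fix=B main=B]
After op 3 (branch): HEAD=main@B [dev=B fix=B main=B]
After op 4 (checkout): HEAD=fix@B [dev=B fix=B main=B]
After op 5 (commit): HEAD=fix@C [dev=B fix=C main=B]
After op 6 (branch): HEAD=fix@C [dev=B fix=C main=B work=C]

Answer: fix work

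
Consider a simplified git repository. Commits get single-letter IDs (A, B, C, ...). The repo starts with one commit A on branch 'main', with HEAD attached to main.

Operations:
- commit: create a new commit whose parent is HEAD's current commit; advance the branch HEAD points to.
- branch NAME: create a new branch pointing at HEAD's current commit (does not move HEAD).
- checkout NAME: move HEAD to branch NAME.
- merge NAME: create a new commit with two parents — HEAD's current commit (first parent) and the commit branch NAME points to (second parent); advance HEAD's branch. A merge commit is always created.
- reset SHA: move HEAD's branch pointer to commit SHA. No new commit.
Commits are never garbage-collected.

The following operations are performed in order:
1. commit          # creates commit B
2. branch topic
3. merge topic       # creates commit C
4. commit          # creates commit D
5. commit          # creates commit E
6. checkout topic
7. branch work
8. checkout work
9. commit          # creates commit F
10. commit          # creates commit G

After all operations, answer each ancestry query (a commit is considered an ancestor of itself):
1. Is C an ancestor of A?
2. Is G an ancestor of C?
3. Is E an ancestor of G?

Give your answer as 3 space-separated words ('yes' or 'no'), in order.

After op 1 (commit): HEAD=main@B [main=B]
After op 2 (branch): HEAD=main@B [main=B topic=B]
After op 3 (merge): HEAD=main@C [main=C topic=B]
After op 4 (commit): HEAD=main@D [main=D topic=B]
After op 5 (commit): HEAD=main@E [main=E topic=B]
After op 6 (checkout): HEAD=topic@B [main=E topic=B]
After op 7 (branch): HEAD=topic@B [main=E topic=B work=B]
After op 8 (checkout): HEAD=work@B [main=E topic=B work=B]
After op 9 (commit): HEAD=work@F [main=E topic=B work=F]
After op 10 (commit): HEAD=work@G [main=E topic=B work=G]
ancestors(A) = {A}; C in? no
ancestors(C) = {A,B,C}; G in? no
ancestors(G) = {A,B,F,G}; E in? no

Answer: no no no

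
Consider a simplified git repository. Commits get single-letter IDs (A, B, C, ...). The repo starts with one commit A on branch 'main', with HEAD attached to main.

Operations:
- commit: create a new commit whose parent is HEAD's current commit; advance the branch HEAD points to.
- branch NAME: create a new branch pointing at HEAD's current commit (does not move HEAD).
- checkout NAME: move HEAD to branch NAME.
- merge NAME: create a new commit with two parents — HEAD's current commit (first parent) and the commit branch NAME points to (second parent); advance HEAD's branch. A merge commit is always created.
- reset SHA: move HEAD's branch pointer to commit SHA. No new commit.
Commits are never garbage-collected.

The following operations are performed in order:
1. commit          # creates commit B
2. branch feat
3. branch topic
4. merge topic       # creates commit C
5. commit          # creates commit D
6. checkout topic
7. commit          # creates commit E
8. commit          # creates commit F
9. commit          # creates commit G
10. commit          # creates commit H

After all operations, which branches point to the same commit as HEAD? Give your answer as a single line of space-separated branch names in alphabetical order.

After op 1 (commit): HEAD=main@B [main=B]
After op 2 (branch): HEAD=main@B [feat=B main=B]
After op 3 (branch): HEAD=main@B [feat=B main=B topic=B]
After op 4 (merge): HEAD=main@C [feat=B main=C topic=B]
After op 5 (commit): HEAD=main@D [feat=B main=D topic=B]
After op 6 (checkout): HEAD=topic@B [feat=B main=D topic=B]
After op 7 (commit): HEAD=topic@E [feat=B main=D topic=E]
After op 8 (commit): HEAD=topic@F [feat=B main=D topic=F]
After op 9 (commit): HEAD=topic@G [feat=B main=D topic=G]
After op 10 (commit): HEAD=topic@H [feat=B main=D topic=H]

Answer: topic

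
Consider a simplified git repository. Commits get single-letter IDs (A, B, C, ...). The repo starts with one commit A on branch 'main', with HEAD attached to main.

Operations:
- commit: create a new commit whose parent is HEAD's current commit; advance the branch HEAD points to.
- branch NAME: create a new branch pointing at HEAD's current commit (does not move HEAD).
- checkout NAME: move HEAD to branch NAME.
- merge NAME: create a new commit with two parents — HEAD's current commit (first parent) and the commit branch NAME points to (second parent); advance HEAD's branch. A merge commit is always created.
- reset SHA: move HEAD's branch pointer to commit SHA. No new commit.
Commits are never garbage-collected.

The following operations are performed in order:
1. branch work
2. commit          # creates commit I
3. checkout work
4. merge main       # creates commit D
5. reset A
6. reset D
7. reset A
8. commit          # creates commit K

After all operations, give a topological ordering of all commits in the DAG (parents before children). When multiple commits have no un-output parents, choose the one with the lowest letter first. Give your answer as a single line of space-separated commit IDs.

Answer: A I D K

Derivation:
After op 1 (branch): HEAD=main@A [main=A work=A]
After op 2 (commit): HEAD=main@I [main=I work=A]
After op 3 (checkout): HEAD=work@A [main=I work=A]
After op 4 (merge): HEAD=work@D [main=I work=D]
After op 5 (reset): HEAD=work@A [main=I work=A]
After op 6 (reset): HEAD=work@D [main=I work=D]
After op 7 (reset): HEAD=work@A [main=I work=A]
After op 8 (commit): HEAD=work@K [main=I work=K]
commit A: parents=[]
commit D: parents=['A', 'I']
commit I: parents=['A']
commit K: parents=['A']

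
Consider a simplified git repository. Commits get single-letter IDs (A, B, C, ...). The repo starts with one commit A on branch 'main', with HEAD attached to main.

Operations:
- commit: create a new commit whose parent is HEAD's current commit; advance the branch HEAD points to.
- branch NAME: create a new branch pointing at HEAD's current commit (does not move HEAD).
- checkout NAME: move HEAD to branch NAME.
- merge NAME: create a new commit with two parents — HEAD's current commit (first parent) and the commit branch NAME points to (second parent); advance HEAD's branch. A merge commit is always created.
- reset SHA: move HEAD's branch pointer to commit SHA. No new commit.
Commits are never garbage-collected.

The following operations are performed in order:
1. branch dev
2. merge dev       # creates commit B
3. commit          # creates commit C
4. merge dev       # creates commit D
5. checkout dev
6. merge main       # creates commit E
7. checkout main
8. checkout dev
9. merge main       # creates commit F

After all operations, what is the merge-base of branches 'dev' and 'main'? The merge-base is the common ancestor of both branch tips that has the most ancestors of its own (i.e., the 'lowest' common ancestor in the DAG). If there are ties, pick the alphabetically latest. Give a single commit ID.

After op 1 (branch): HEAD=main@A [dev=A main=A]
After op 2 (merge): HEAD=main@B [dev=A main=B]
After op 3 (commit): HEAD=main@C [dev=A main=C]
After op 4 (merge): HEAD=main@D [dev=A main=D]
After op 5 (checkout): HEAD=dev@A [dev=A main=D]
After op 6 (merge): HEAD=dev@E [dev=E main=D]
After op 7 (checkout): HEAD=main@D [dev=E main=D]
After op 8 (checkout): HEAD=dev@E [dev=E main=D]
After op 9 (merge): HEAD=dev@F [dev=F main=D]
ancestors(dev=F): ['A', 'B', 'C', 'D', 'E', 'F']
ancestors(main=D): ['A', 'B', 'C', 'D']
common: ['A', 'B', 'C', 'D']

Answer: D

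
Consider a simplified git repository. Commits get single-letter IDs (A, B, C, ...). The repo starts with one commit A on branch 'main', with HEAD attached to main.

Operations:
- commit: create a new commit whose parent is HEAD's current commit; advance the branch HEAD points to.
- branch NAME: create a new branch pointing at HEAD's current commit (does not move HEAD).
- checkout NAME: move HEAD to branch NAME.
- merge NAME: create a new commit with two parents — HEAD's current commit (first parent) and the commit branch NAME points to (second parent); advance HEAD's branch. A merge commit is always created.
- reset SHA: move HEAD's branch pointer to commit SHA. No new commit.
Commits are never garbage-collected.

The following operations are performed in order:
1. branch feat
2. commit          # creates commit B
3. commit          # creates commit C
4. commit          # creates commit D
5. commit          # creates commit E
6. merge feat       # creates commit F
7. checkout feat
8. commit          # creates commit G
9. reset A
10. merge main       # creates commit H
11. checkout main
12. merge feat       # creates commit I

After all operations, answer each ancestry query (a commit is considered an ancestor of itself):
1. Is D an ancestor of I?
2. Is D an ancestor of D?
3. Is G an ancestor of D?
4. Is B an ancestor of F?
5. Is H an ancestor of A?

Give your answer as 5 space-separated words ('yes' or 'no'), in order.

After op 1 (branch): HEAD=main@A [feat=A main=A]
After op 2 (commit): HEAD=main@B [feat=A main=B]
After op 3 (commit): HEAD=main@C [feat=A main=C]
After op 4 (commit): HEAD=main@D [feat=A main=D]
After op 5 (commit): HEAD=main@E [feat=A main=E]
After op 6 (merge): HEAD=main@F [feat=A main=F]
After op 7 (checkout): HEAD=feat@A [feat=A main=F]
After op 8 (commit): HEAD=feat@G [feat=G main=F]
After op 9 (reset): HEAD=feat@A [feat=A main=F]
After op 10 (merge): HEAD=feat@H [feat=H main=F]
After op 11 (checkout): HEAD=main@F [feat=H main=F]
After op 12 (merge): HEAD=main@I [feat=H main=I]
ancestors(I) = {A,B,C,D,E,F,H,I}; D in? yes
ancestors(D) = {A,B,C,D}; D in? yes
ancestors(D) = {A,B,C,D}; G in? no
ancestors(F) = {A,B,C,D,E,F}; B in? yes
ancestors(A) = {A}; H in? no

Answer: yes yes no yes no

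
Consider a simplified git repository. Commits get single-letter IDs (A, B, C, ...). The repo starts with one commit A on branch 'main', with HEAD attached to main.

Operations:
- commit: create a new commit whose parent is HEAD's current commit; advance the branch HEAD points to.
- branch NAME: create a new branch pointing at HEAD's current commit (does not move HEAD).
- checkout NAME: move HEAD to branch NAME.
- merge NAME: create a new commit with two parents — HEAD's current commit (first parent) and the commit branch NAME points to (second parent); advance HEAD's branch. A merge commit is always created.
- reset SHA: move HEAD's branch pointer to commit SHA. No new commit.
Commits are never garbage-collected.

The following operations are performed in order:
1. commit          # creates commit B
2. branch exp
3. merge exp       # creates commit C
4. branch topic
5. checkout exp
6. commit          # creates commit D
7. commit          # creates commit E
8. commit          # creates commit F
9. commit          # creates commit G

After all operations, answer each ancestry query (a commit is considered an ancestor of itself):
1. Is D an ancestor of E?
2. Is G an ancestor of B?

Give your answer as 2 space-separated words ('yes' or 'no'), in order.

Answer: yes no

Derivation:
After op 1 (commit): HEAD=main@B [main=B]
After op 2 (branch): HEAD=main@B [exp=B main=B]
After op 3 (merge): HEAD=main@C [exp=B main=C]
After op 4 (branch): HEAD=main@C [exp=B main=C topic=C]
After op 5 (checkout): HEAD=exp@B [exp=B main=C topic=C]
After op 6 (commit): HEAD=exp@D [exp=D main=C topic=C]
After op 7 (commit): HEAD=exp@E [exp=E main=C topic=C]
After op 8 (commit): HEAD=exp@F [exp=F main=C topic=C]
After op 9 (commit): HEAD=exp@G [exp=G main=C topic=C]
ancestors(E) = {A,B,D,E}; D in? yes
ancestors(B) = {A,B}; G in? no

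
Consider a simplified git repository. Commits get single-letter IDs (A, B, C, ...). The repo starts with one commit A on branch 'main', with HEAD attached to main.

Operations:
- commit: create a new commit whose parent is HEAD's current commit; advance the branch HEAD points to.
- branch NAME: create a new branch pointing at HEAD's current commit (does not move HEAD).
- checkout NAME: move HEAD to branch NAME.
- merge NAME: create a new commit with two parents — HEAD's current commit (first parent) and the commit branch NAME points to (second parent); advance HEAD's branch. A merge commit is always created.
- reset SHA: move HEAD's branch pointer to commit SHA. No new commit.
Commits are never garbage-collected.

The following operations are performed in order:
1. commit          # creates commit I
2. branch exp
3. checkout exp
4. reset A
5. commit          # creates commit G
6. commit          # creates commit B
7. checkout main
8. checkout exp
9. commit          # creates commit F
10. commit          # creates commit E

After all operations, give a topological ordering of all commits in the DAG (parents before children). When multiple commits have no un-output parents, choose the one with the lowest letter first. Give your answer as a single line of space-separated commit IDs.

After op 1 (commit): HEAD=main@I [main=I]
After op 2 (branch): HEAD=main@I [exp=I main=I]
After op 3 (checkout): HEAD=exp@I [exp=I main=I]
After op 4 (reset): HEAD=exp@A [exp=A main=I]
After op 5 (commit): HEAD=exp@G [exp=G main=I]
After op 6 (commit): HEAD=exp@B [exp=B main=I]
After op 7 (checkout): HEAD=main@I [exp=B main=I]
After op 8 (checkout): HEAD=exp@B [exp=B main=I]
After op 9 (commit): HEAD=exp@F [exp=F main=I]
After op 10 (commit): HEAD=exp@E [exp=E main=I]
commit A: parents=[]
commit B: parents=['G']
commit E: parents=['F']
commit F: parents=['B']
commit G: parents=['A']
commit I: parents=['A']

Answer: A G B F E I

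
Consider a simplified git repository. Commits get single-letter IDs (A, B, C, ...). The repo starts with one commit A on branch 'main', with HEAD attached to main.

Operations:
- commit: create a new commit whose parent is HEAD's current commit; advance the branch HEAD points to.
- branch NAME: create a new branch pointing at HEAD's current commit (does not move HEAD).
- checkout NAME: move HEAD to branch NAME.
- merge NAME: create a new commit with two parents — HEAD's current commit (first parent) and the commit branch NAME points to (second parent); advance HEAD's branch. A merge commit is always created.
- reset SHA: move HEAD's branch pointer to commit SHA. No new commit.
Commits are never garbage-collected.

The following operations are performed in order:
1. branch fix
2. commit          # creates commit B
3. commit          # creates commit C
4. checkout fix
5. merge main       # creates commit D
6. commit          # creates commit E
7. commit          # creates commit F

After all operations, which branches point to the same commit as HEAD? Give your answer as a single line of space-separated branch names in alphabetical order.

Answer: fix

Derivation:
After op 1 (branch): HEAD=main@A [fix=A main=A]
After op 2 (commit): HEAD=main@B [fix=A main=B]
After op 3 (commit): HEAD=main@C [fix=A main=C]
After op 4 (checkout): HEAD=fix@A [fix=A main=C]
After op 5 (merge): HEAD=fix@D [fix=D main=C]
After op 6 (commit): HEAD=fix@E [fix=E main=C]
After op 7 (commit): HEAD=fix@F [fix=F main=C]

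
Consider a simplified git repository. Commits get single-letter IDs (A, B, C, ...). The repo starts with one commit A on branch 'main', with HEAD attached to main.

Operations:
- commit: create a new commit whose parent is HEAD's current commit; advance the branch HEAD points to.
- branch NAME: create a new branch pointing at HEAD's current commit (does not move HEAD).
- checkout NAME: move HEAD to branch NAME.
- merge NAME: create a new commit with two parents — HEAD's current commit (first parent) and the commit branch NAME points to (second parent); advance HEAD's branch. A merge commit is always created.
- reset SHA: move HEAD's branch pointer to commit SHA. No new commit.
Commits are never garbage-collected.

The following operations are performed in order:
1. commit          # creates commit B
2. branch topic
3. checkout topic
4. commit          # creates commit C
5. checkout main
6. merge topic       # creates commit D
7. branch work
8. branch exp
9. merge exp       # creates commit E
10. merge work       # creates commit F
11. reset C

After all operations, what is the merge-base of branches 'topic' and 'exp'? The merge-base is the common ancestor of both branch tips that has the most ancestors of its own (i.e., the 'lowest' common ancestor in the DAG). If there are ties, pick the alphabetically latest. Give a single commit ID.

After op 1 (commit): HEAD=main@B [main=B]
After op 2 (branch): HEAD=main@B [main=B topic=B]
After op 3 (checkout): HEAD=topic@B [main=B topic=B]
After op 4 (commit): HEAD=topic@C [main=B topic=C]
After op 5 (checkout): HEAD=main@B [main=B topic=C]
After op 6 (merge): HEAD=main@D [main=D topic=C]
After op 7 (branch): HEAD=main@D [main=D topic=C work=D]
After op 8 (branch): HEAD=main@D [exp=D main=D topic=C work=D]
After op 9 (merge): HEAD=main@E [exp=D main=E topic=C work=D]
After op 10 (merge): HEAD=main@F [exp=D main=F topic=C work=D]
After op 11 (reset): HEAD=main@C [exp=D main=C topic=C work=D]
ancestors(topic=C): ['A', 'B', 'C']
ancestors(exp=D): ['A', 'B', 'C', 'D']
common: ['A', 'B', 'C']

Answer: C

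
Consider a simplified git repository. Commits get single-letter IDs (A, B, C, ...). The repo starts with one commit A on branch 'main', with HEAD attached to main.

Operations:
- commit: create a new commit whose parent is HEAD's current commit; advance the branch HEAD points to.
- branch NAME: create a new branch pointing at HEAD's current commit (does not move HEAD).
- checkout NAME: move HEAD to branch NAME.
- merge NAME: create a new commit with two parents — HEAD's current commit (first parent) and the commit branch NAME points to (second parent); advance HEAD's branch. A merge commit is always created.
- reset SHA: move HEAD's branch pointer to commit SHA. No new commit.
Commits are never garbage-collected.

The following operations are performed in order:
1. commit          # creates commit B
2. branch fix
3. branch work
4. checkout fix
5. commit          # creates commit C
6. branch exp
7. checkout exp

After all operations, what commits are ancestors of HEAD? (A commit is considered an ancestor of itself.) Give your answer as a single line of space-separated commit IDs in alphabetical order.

Answer: A B C

Derivation:
After op 1 (commit): HEAD=main@B [main=B]
After op 2 (branch): HEAD=main@B [fix=B main=B]
After op 3 (branch): HEAD=main@B [fix=B main=B work=B]
After op 4 (checkout): HEAD=fix@B [fix=B main=B work=B]
After op 5 (commit): HEAD=fix@C [fix=C main=B work=B]
After op 6 (branch): HEAD=fix@C [exp=C fix=C main=B work=B]
After op 7 (checkout): HEAD=exp@C [exp=C fix=C main=B work=B]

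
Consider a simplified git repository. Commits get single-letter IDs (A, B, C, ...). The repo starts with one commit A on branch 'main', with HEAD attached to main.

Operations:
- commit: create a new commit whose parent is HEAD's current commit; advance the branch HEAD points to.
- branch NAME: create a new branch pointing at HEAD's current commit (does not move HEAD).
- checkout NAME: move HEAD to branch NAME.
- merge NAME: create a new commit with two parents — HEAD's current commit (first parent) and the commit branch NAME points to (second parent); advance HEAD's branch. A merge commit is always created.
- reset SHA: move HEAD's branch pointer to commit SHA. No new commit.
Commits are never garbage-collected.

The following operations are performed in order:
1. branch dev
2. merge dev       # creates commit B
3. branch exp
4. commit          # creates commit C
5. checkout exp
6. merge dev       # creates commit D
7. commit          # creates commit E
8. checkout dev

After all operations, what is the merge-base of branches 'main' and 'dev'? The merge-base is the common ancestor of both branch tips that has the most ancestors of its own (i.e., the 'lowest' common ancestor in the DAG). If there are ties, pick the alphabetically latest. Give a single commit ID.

Answer: A

Derivation:
After op 1 (branch): HEAD=main@A [dev=A main=A]
After op 2 (merge): HEAD=main@B [dev=A main=B]
After op 3 (branch): HEAD=main@B [dev=A exp=B main=B]
After op 4 (commit): HEAD=main@C [dev=A exp=B main=C]
After op 5 (checkout): HEAD=exp@B [dev=A exp=B main=C]
After op 6 (merge): HEAD=exp@D [dev=A exp=D main=C]
After op 7 (commit): HEAD=exp@E [dev=A exp=E main=C]
After op 8 (checkout): HEAD=dev@A [dev=A exp=E main=C]
ancestors(main=C): ['A', 'B', 'C']
ancestors(dev=A): ['A']
common: ['A']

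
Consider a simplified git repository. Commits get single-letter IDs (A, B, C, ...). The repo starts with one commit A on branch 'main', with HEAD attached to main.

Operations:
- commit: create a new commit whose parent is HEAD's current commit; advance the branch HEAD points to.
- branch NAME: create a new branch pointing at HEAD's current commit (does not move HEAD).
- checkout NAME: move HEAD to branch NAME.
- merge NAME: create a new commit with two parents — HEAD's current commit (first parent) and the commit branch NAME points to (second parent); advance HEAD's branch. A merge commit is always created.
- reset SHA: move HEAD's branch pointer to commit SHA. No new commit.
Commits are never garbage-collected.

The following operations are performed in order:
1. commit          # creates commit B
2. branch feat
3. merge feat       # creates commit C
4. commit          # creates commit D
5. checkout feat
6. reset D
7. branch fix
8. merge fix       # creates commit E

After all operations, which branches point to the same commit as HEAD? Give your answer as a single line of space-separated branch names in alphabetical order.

After op 1 (commit): HEAD=main@B [main=B]
After op 2 (branch): HEAD=main@B [feat=B main=B]
After op 3 (merge): HEAD=main@C [feat=B main=C]
After op 4 (commit): HEAD=main@D [feat=B main=D]
After op 5 (checkout): HEAD=feat@B [feat=B main=D]
After op 6 (reset): HEAD=feat@D [feat=D main=D]
After op 7 (branch): HEAD=feat@D [feat=D fix=D main=D]
After op 8 (merge): HEAD=feat@E [feat=E fix=D main=D]

Answer: feat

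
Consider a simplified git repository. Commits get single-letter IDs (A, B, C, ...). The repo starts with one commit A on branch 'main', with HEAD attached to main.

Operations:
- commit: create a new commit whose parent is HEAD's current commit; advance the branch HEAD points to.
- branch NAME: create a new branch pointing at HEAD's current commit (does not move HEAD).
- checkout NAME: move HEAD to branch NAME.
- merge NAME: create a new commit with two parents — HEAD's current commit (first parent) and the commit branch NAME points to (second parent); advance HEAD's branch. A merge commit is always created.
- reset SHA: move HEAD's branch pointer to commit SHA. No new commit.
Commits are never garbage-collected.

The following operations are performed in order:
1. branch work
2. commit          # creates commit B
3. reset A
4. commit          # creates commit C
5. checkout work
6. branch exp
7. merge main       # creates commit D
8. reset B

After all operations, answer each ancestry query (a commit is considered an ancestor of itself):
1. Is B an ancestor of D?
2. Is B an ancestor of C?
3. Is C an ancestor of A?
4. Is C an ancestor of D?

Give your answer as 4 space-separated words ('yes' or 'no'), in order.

After op 1 (branch): HEAD=main@A [main=A work=A]
After op 2 (commit): HEAD=main@B [main=B work=A]
After op 3 (reset): HEAD=main@A [main=A work=A]
After op 4 (commit): HEAD=main@C [main=C work=A]
After op 5 (checkout): HEAD=work@A [main=C work=A]
After op 6 (branch): HEAD=work@A [exp=A main=C work=A]
After op 7 (merge): HEAD=work@D [exp=A main=C work=D]
After op 8 (reset): HEAD=work@B [exp=A main=C work=B]
ancestors(D) = {A,C,D}; B in? no
ancestors(C) = {A,C}; B in? no
ancestors(A) = {A}; C in? no
ancestors(D) = {A,C,D}; C in? yes

Answer: no no no yes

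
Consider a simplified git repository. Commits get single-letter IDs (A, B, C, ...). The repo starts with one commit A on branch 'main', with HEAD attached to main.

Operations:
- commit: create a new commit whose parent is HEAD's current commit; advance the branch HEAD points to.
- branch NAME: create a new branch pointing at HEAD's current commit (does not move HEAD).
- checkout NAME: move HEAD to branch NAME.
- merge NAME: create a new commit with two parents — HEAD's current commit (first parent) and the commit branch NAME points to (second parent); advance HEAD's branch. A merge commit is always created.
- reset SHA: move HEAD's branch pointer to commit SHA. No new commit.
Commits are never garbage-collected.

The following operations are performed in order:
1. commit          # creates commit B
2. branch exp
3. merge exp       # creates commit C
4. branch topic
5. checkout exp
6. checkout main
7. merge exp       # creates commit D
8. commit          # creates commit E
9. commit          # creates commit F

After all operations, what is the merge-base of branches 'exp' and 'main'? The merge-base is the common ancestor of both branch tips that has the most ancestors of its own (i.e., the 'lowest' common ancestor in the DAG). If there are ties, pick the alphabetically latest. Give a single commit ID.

After op 1 (commit): HEAD=main@B [main=B]
After op 2 (branch): HEAD=main@B [exp=B main=B]
After op 3 (merge): HEAD=main@C [exp=B main=C]
After op 4 (branch): HEAD=main@C [exp=B main=C topic=C]
After op 5 (checkout): HEAD=exp@B [exp=B main=C topic=C]
After op 6 (checkout): HEAD=main@C [exp=B main=C topic=C]
After op 7 (merge): HEAD=main@D [exp=B main=D topic=C]
After op 8 (commit): HEAD=main@E [exp=B main=E topic=C]
After op 9 (commit): HEAD=main@F [exp=B main=F topic=C]
ancestors(exp=B): ['A', 'B']
ancestors(main=F): ['A', 'B', 'C', 'D', 'E', 'F']
common: ['A', 'B']

Answer: B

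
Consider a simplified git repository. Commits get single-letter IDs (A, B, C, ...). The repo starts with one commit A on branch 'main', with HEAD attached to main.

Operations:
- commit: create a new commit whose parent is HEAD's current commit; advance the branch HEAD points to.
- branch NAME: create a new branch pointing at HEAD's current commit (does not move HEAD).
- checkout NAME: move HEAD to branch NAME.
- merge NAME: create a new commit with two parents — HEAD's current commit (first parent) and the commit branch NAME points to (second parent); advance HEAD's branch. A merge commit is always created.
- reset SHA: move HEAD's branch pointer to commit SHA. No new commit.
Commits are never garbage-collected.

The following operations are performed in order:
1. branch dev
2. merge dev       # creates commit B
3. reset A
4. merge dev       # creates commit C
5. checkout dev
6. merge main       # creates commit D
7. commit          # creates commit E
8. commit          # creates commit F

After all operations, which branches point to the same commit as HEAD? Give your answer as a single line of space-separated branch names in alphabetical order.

Answer: dev

Derivation:
After op 1 (branch): HEAD=main@A [dev=A main=A]
After op 2 (merge): HEAD=main@B [dev=A main=B]
After op 3 (reset): HEAD=main@A [dev=A main=A]
After op 4 (merge): HEAD=main@C [dev=A main=C]
After op 5 (checkout): HEAD=dev@A [dev=A main=C]
After op 6 (merge): HEAD=dev@D [dev=D main=C]
After op 7 (commit): HEAD=dev@E [dev=E main=C]
After op 8 (commit): HEAD=dev@F [dev=F main=C]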